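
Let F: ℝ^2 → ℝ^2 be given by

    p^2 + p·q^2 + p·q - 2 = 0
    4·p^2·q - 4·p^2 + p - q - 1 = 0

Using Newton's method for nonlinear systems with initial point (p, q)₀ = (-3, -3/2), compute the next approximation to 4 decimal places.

(-1.6880, -1.1437)

At (-3, -3/2): F = (4.7500, -92.5000).
Jacobian J = [[2·p + q^2 + q, 2·p·q + p], [8·p·q - 8·p + 1, 4·p^2 - 1]].
At the point, J = [[-5.2500, 6.0000], [61.0000, 35.0000]] (det J = -549.7500).
Solving J·Δ = −F gives Δ = (1.3120, 0.3563).
Then the next iterate is (p, q)₁ = (-1.6880, -1.1437).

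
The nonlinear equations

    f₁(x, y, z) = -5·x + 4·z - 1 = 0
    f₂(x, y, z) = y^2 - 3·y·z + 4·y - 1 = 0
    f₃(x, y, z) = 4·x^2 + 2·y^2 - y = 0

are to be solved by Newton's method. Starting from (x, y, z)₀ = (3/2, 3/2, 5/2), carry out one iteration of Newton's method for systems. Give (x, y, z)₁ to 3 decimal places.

(1.249, -0.297, 1.811)

At (3/2, 3/2, 5/2): F = (1.500, -4.000, 12.000).
Jacobian J = [[-5, 0, 4], [0, 2·y - 3·z + 4, -3·y], [8·x, 4·y - 1, 0]].
At the point, J = [[-5.000, 0.000, 4.000], [0.000, -0.500, -4.500], [12.000, 5.000, 0.000]] (det J = -88.500).
Solving J·Δ = −F gives Δ = (-0.251, -1.797, -0.689).
Then the next iterate is (x, y, z)₁ = (1.249, -0.297, 1.811).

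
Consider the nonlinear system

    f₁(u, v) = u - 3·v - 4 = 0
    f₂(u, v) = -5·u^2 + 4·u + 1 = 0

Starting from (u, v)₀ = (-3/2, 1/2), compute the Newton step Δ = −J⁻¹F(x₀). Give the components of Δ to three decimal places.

(0.855, -2.048)

At (-3/2, 1/2): F = (-7.000, -16.250).
Jacobian J = [[1, -3], [-10·u + 4, 0]].
At the point, J = [[1.000, -3.000], [19.000, 0.000]] (det J = 57.000).
Solving J·Δ = −F gives Δ = (0.855, -2.048).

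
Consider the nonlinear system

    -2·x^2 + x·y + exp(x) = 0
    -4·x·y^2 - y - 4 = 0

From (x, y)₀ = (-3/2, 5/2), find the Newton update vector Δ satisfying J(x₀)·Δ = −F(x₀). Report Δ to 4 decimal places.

At (-3/2, 5/2): F = (-8.026870, 31.0000).
Jacobian J = [[-4·x + y + exp(x), x], [-4·y^2, -8·x·y - 1]].
At the point, J = [[8.723130, -1.5000], [-25.0000, 29.0000]] (det J = 215.470775).
Solving J·Δ = −F gives Δ = (0.8645, -0.3237).

(0.8645, -0.3237)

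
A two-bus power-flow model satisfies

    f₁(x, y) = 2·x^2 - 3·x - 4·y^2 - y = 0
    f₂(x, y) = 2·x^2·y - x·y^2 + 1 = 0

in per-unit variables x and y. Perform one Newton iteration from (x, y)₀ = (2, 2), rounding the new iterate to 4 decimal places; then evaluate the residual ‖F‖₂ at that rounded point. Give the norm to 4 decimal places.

5.0771

At (2, 2): F = (-16.0000, 9.0000).
Jacobian J = [[4·x - 3, -8·y - 1], [4·x·y - y^2, 2·x^2 - 2·x·y]].
At the point, J = [[5.0000, -17.0000], [12.0000, 0.0000]] (det J = 204.0000).
Solving J·Δ = −F gives Δ = (-0.7500, -1.1618).
Then the next iterate is (x, y)₁ = (1.2500, 0.8382).
Re-evaluating at (1.2500, 0.8382): F = (-4.273517, 2.741151), so ‖F‖₂ = 5.0771.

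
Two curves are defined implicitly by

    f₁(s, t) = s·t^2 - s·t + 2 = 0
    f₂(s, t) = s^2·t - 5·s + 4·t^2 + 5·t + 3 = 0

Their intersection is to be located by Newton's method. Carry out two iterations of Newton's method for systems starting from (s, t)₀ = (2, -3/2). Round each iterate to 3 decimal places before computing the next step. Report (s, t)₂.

At (2, -3/2): F = (9.500, -11.500).
Jacobian J = [[t^2 - t, 2·s·t - s], [2·s·t - 5, s^2 + 8·t + 5]].
At the point, J = [[3.750, -8.000], [-11.000, -3.000]] (det J = -99.250).
Solving J·Δ = −F gives Δ = (-1.214, 0.618).
Then the next iterate is (s, t)₁ = (0.786, -0.882).
Round to (0.786, -0.882) and repeat: F = (3.30470, -2.77320), J = [[1.65992, -2.17250], [-6.38650, -1.43820]].
Δ = (-0.663, 1.015), so (s, t)₂ = (0.123, 0.133).

(0.123, 0.133)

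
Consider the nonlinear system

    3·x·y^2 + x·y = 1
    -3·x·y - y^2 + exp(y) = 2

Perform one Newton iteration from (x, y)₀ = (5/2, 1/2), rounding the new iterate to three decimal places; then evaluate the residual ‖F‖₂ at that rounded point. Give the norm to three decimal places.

At (5/2, 1/2): F = (2.125, -4.35128).
Jacobian J = [[3·y^2 + y, 6·x·y + x], [-3·y, -3·x - 2·y + exp(y)]].
At the point, J = [[1.250, 10.000], [-1.500, -6.85128]] (det J = 6.43590).
Solving J·Δ = −F gives Δ = (-4.499, 0.350).
Then the next iterate is (x, y)₁ = (-1.999, 0.850).
Re-evaluating at (-1.999, 0.850): F = (-7.03198, 4.71460), so ‖F‖₂ = 8.466.

8.466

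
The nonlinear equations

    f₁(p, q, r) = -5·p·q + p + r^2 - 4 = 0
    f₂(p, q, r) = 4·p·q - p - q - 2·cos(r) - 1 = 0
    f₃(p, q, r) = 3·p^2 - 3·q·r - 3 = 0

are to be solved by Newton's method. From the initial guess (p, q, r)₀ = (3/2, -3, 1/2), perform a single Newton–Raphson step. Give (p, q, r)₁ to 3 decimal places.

At (3/2, -3, 1/2): F = (20.250, -19.25517, 8.250).
Jacobian J = [[-5·q + 1, -5·p, 2·r], [4·q - 1, 4·p - 1, 2·sin(r)], [6·p, -3·r, -3·q]].
At the point, J = [[16.000, -7.500, 1.000], [-13.000, 5.000, 0.95885], [9.000, -1.500, 9.000]] (det J = -224.71002).
Solving J·Δ = −F gives Δ = (-1.918, -1.287, 0.787).
Then the next iterate is (p, q, r)₁ = (-0.418, -4.287, 1.287).

(-0.418, -4.287, 1.287)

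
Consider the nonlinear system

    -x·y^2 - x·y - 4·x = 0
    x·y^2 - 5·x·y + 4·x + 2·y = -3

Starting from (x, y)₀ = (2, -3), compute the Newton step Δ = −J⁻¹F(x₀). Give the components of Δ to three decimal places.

(-1.625, 0.375)

At (2, -3): F = (-20.000, 53.000).
Jacobian J = [[-y^2 - y - 4, -2·x·y - x], [y^2 - 5·y + 4, 2·x·y - 5·x + 2]].
At the point, J = [[-10.000, 10.000], [28.000, -20.000]] (det J = -80.000).
Solving J·Δ = −F gives Δ = (-1.625, 0.375).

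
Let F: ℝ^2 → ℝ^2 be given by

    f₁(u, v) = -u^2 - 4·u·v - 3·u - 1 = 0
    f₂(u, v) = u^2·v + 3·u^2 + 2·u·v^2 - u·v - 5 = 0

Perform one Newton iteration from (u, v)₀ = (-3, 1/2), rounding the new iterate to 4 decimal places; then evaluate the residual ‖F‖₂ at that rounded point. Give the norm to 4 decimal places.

5.6859

At (-3, 1/2): F = (5.0000, 26.5000).
Jacobian J = [[-2·u - 4·v - 3, -4·u], [2·u·v + 6·u + 2·v^2 - v, u^2 + 4·u·v - u]].
At the point, J = [[1.0000, 12.0000], [-21.0000, 6.0000]] (det J = 258.0000).
Solving J·Δ = −F gives Δ = (1.1163, -0.5097).
Then the next iterate is (u, v)₁ = (-1.8837, -0.0097).
Re-evaluating at (-1.8837, -0.0097): F = (1.029687, 5.591932), so ‖F‖₂ = 5.6859.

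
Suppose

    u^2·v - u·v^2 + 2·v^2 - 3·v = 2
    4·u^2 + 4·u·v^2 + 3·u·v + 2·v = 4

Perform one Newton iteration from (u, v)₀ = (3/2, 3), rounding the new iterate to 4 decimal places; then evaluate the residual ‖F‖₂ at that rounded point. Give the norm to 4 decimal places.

11.4855

At (3/2, 3): F = (0.2500, 78.5000).
Jacobian J = [[2·u·v - v^2, u^2 - 2·u·v + 4·v - 3], [8·u + 4·v^2 + 3·v, 8·u·v + 3·u + 2]].
At the point, J = [[0.0000, 2.2500], [57.0000, 42.5000]] (det J = -128.2500).
Solving J·Δ = −F gives Δ = (-1.2943, -0.1111).
Then the next iterate is (u, v)₁ = (0.2057, 2.8889).
Re-evaluating at (0.2057, 2.8889): F = (4.430304, 10.596668), so ‖F‖₂ = 11.4855.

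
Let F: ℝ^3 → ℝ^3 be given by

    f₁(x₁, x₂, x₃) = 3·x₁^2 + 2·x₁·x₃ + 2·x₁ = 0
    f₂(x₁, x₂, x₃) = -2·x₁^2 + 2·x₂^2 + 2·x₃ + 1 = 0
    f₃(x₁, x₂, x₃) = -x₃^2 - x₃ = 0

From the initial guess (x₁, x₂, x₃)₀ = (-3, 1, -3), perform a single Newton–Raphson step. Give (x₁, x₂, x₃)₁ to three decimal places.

(-1.555, 1.314, -1.800)

At (-3, 1, -3): F = (39.000, -21.000, -6.000).
Jacobian J = [[6·x₁ + 2·x₃ + 2, 0, 2·x₁], [-4·x₁, 4·x₂, 2], [0, 0, -2·x₃ - 1]].
At the point, J = [[-22.000, 0.000, -6.000], [12.000, 4.000, 2.000], [0.000, 0.000, 5.000]] (det J = -440.000).
Solving J·Δ = −F gives Δ = (1.445, 0.314, 1.200).
Then the next iterate is (x₁, x₂, x₃)₁ = (-1.555, 1.314, -1.800).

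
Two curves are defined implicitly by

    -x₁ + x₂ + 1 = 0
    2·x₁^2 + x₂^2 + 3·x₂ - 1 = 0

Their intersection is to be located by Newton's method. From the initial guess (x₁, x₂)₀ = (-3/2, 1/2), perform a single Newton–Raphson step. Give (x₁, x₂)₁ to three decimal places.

(-4.875, -5.875)

At (-3/2, 1/2): F = (3.000, 5.250).
Jacobian J = [[-1, 1], [4·x₁, 2·x₂ + 3]].
At the point, J = [[-1.000, 1.000], [-6.000, 4.000]] (det J = 2.000).
Solving J·Δ = −F gives Δ = (-3.375, -6.375).
Then the next iterate is (x₁, x₂)₁ = (-4.875, -5.875).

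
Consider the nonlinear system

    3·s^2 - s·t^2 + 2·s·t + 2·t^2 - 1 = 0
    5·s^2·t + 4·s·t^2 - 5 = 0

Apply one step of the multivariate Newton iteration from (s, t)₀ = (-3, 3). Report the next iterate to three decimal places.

(-1.948, 1.712)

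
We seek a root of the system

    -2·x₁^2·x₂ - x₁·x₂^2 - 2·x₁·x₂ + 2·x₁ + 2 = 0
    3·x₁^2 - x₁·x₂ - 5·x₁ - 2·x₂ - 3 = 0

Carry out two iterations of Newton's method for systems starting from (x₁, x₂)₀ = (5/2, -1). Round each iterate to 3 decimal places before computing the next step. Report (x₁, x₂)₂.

(2.371, 0.454)

At (5/2, -1): F = (22.000, 7.750).
Jacobian J = [[-4·x₁·x₂ - x₂^2 - 2·x₂ + 2, -2·x₁^2 - 2·x₁·x₂ - 2·x₁], [6·x₁ - x₂ - 5, -x₁ - 2]].
At the point, J = [[13.000, -12.500], [11.000, -4.500]] (det J = 79.000).
Solving J·Δ = −F gives Δ = (0.027, 1.788).
Then the next iterate is (x₁, x₂)₁ = (2.527, 0.788).
Round to (2.527, 0.788) and repeat: F = (-8.56159, -0.04509), J = [[-8.16205, -21.80801], [9.374, -4.527]].
Δ = (-0.156, -0.334), so (x₁, x₂)₂ = (2.371, 0.454).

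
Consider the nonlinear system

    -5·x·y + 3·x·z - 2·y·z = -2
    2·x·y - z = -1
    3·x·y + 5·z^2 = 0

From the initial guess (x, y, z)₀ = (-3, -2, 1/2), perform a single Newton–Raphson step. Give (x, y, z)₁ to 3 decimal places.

(-2.645, -0.141, 0.423)

At (-3, -2, 1/2): F = (-30.500, 12.500, 19.250).
Jacobian J = [[-5·y + 3·z, -5·x - 2·z, 3·x - 2·y], [2·y, 2·x, -1], [3·y, 3·x, 10·z]].
At the point, J = [[11.500, 14.000, -5.000], [-4.000, -6.000, -1.000], [-6.000, -9.000, 5.000]] (det J = -84.500).
Solving J·Δ = −F gives Δ = (0.355, 1.859, -0.077).
Then the next iterate is (x, y, z)₁ = (-2.645, -0.141, 0.423).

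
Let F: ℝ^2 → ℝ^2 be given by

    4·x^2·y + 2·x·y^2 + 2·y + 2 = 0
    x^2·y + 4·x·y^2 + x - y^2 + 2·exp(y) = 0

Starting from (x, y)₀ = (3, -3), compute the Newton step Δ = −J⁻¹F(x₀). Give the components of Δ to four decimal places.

At (3, -3): F = (-58.0000, 75.099574).
Jacobian J = [[8·x·y + 2·y^2, 4·x^2 + 4·x·y + 2], [2·x·y + 4·y^2 + 1, x^2 + 8·x·y - 2·y + 2·exp(y)]].
At the point, J = [[-54.0000, 2.0000], [19.0000, -56.900426]] (det J = 3034.622997).
Solving J·Δ = −F gives Δ = (-1.0380, 0.9732).

(-1.0380, 0.9732)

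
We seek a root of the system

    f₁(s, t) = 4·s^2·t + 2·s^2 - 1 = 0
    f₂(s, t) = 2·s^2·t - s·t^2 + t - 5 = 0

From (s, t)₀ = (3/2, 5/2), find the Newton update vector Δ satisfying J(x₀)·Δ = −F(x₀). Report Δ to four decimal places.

(-0.3076, -1.6584)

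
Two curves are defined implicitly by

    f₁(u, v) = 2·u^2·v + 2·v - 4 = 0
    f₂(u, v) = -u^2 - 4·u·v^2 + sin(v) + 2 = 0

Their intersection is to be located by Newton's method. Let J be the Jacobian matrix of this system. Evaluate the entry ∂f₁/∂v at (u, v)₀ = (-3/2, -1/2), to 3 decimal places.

∂f₁/∂v = 2·u^2 + 2.
At (-3/2, -1/2) this is 6.500.

6.500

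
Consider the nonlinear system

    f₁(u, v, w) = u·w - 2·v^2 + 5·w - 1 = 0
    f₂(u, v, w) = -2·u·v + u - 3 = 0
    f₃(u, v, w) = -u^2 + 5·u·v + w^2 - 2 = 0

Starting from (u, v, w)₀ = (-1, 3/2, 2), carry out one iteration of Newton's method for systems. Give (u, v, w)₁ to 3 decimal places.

(0.000, 3.000, 3.125)

At (-1, 3/2, 2): F = (2.500, -1.000, -6.500).
Jacobian J = [[w, -4·v, u + 5], [-2·v + 1, -2·u, 0], [-2·u + 5·v, 5·u, 2·w]].
At the point, J = [[2.000, -6.000, 4.000], [-2.000, 2.000, 0.000], [9.500, -5.000, 4.000]] (det J = -68.000).
Solving J·Δ = −F gives Δ = (1.000, 1.500, 1.125).
Then the next iterate is (u, v, w)₁ = (0.000, 3.000, 3.125).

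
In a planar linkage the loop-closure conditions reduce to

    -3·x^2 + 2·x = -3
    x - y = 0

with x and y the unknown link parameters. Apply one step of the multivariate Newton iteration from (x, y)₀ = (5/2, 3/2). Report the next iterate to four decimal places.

(1.6731, 1.6731)

At (5/2, 3/2): F = (-10.7500, 1.0000).
Jacobian J = [[-6·x + 2, 0], [1, -1]].
At the point, J = [[-13.0000, 0.0000], [1.0000, -1.0000]] (det J = 13.0000).
Solving J·Δ = −F gives Δ = (-0.8269, 0.1731).
Then the next iterate is (x, y)₁ = (1.6731, 1.6731).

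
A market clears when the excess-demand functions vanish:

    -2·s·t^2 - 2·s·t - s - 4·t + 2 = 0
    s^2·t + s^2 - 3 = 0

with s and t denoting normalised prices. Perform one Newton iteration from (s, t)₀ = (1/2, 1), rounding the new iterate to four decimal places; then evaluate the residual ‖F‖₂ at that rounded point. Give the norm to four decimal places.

At (1/2, 1): F = (-4.5000, -2.5000).
Jacobian J = [[-2·t^2 - 2·t - 1, -4·s·t - 2·s - 4], [2·s·t + 2·s, s^2]].
At the point, J = [[-5.0000, -7.0000], [2.0000, 0.2500]] (det J = 12.7500).
Solving J·Δ = −F gives Δ = (1.4608, -1.6863).
Then the next iterate is (s, t)₁ = (1.9608, -0.6863).
Re-evaluating at (1.9608, -0.6863): F = (3.628690, -1.793906), so ‖F‖₂ = 4.0479.

4.0479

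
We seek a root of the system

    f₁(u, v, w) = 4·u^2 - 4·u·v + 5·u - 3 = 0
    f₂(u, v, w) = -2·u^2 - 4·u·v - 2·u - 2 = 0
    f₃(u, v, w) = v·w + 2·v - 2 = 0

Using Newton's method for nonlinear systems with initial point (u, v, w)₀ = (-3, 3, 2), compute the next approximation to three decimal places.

(-1.897, 1.351, 0.866)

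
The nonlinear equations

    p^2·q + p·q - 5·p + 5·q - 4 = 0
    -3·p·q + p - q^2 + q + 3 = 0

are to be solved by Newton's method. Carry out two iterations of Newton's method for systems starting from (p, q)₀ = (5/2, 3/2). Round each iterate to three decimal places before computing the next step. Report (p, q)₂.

(0.773, 4.809)

At (5/2, 3/2): F = (4.125, -6.500).
Jacobian J = [[2·p·q + q - 5, p^2 + p + 5], [-3·q + 1, -3·p - 2·q + 1]].
At the point, J = [[4.000, 13.750], [-3.500, -9.500]] (det J = 10.125).
Solving J·Δ = −F gives Δ = (-4.957, 1.142).
Then the next iterate is (p, q)₁ = (-2.457, 2.642).
Round to (-2.457, 2.642) and repeat: F = (30.95296, 15.67902), J = [[-15.34079, 8.57985], [-6.926, 3.087]].
Δ = (3.230, 2.167), so (p, q)₂ = (0.773, 4.809).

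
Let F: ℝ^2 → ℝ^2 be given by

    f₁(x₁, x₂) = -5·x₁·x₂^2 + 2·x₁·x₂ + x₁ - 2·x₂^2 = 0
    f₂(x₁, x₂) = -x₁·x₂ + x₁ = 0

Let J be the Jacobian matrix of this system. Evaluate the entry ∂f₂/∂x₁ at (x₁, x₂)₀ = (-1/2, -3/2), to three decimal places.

2.500

∂f₂/∂x₁ = -x₂ + 1.
At (-1/2, -3/2) this is 2.500.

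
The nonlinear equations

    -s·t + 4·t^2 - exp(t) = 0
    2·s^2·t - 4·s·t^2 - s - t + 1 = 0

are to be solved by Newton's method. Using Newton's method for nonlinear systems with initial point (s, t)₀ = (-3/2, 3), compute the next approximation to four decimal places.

At (-3/2, 3): F = (20.414463, 67.0000).
Jacobian J = [[-t, -s + 8·t - exp(t)], [4·s·t - 4·t^2 - 1, 2·s^2 - 8·s·t - 1]].
At the point, J = [[-3.0000, 5.414463], [-55.0000, 39.5000]] (det J = 179.295469).
Solving J·Δ = −F gives Δ = (-2.4741, -5.1412).
Then the next iterate is (s, t)₁ = (-3.9741, -2.1412).

(-3.9741, -2.1412)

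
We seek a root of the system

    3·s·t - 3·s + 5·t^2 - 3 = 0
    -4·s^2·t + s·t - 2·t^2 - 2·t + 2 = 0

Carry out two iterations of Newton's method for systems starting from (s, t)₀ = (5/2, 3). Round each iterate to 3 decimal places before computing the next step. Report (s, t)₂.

At (5/2, 3): F = (57.000, -89.500).
Jacobian J = [[3·t - 3, 3·s + 10·t], [-8·s·t + t, -4·s^2 + s - 4·t - 2]].
At the point, J = [[6.000, 37.500], [-57.000, -36.500]] (det J = 1918.500).
Solving J·Δ = −F gives Δ = (-0.665, -1.414).
Then the next iterate is (s, t)₁ = (1.835, 1.586).
Round to (1.835, 1.586) and repeat: F = (12.80291, -24.65416), J = [[1.758, 21.365], [-21.69648, -19.97790]].
Δ = (-0.632, -0.547), so (s, t)₂ = (1.203, 1.039).

(1.203, 1.039)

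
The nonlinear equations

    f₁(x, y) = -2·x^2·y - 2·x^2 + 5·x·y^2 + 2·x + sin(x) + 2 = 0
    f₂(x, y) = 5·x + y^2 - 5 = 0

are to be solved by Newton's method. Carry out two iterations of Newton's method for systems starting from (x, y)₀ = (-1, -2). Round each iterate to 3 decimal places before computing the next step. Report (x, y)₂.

At (-1, -2): F = (-18.84147, -6.000).
Jacobian J = [[-4·x·y - 4·x + 5·y^2 + cos(x) + 2, -2·x^2 + 10·x·y], [5, 2·y]].
At the point, J = [[18.54030, 18.000], [5.000, -4.000]] (det J = -164.16121).
Solving J·Δ = −F gives Δ = (1.117, -0.104).
Then the next iterate is (x, y)₁ = (0.117, -2.104).
Round to (0.117, -2.104) and repeat: F = (4.97065, 0.01182), J = [[25.64392, -2.48906], [5.000, -4.208]].
Δ = (-0.219, -0.257), so (x, y)₂ = (-0.102, -2.361).

(-0.102, -2.361)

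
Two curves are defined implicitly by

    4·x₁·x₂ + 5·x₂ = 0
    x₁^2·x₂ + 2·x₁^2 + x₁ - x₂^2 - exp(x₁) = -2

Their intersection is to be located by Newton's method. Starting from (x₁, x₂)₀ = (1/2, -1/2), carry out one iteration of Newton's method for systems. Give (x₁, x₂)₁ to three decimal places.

(-0.825, -0.379)

At (1/2, -1/2): F = (-3.500, 0.97628).
Jacobian J = [[4·x₂, 4·x₁ + 5], [2·x₁·x₂ + 4·x₁ - exp(x₁) + 1, x₁^2 - 2·x₂]].
At the point, J = [[-2.000, 7.000], [0.85128, 1.250]] (det J = -8.45895).
Solving J·Δ = −F gives Δ = (-1.325, 0.121).
Then the next iterate is (x₁, x₂)₁ = (-0.825, -0.379).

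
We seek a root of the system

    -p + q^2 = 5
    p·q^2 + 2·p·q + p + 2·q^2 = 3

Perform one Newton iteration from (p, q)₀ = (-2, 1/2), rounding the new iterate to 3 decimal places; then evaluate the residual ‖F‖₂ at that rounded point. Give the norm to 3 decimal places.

At (-2, 1/2): F = (-2.750, -7.000).
Jacobian J = [[-1, 2·q], [q^2 + 2·q + 1, 2·p·q + 2·p + 4·q]].
At the point, J = [[-1.000, 1.000], [2.250, -4.000]] (det J = 1.750).
Solving J·Δ = −F gives Δ = (-10.286, -7.536).
Then the next iterate is (p, q)₁ = (-12.286, -7.036).
Re-evaluating at (-12.286, -7.036): F = (56.79130, -351.60888), so ‖F‖₂ = 356.166.

356.166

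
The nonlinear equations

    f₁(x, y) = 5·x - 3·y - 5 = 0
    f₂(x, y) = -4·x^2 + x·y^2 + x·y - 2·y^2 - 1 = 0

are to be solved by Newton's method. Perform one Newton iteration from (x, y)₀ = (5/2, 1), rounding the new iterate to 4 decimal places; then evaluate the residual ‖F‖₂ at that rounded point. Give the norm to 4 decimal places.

5.2687

At (5/2, 1): F = (4.5000, -23.0000).
Jacobian J = [[5, -3], [-8·x + y^2 + y, 2·x·y + x - 4·y]].
At the point, J = [[5.0000, -3.0000], [-18.0000, 3.5000]] (det J = -36.5000).
Solving J·Δ = −F gives Δ = (-1.4589, -0.9315).
Then the next iterate is (x, y)₁ = (1.0411, 0.0685).
Re-evaluating at (1.0411, 0.0685): F = (0.0000, -5.268741), so ‖F‖₂ = 5.2687.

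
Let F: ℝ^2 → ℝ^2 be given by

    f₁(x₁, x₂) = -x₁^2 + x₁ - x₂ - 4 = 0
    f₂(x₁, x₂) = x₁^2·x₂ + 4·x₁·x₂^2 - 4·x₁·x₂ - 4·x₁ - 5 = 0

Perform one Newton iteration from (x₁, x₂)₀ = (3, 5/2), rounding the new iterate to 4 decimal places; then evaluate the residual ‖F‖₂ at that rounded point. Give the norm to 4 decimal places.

7.0165

At (3, 5/2): F = (-12.5000, 50.5000).
Jacobian J = [[-2·x₁ + 1, -1], [2·x₁·x₂ + 4·x₂^2 - 4·x₂ - 4, x₁^2 + 8·x₁·x₂ - 4·x₁]].
At the point, J = [[-5.0000, -1.0000], [26.0000, 57.0000]] (det J = -259.0000).
Solving J·Δ = −F gives Δ = (-2.5560, 0.2799).
Then the next iterate is (x₁, x₂)₁ = (0.4440, 2.7799).
Re-evaluating at (0.4440, 2.7799): F = (-6.533036, 2.559567), so ‖F‖₂ = 7.0165.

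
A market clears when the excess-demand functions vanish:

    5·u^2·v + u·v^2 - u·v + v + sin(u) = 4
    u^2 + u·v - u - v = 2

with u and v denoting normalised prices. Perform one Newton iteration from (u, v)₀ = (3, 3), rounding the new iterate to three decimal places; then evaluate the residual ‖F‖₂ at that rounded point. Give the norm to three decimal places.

At (3, 3): F = (152.14112, 10.000).
Jacobian J = [[10·u·v + v^2 - v + cos(u), 5·u^2 + 2·u·v - u + 1], [2·u + v - 1, u - 1]].
At the point, J = [[95.01001, 61.000], [8.000, 2.000]] (det J = -297.97998).
Solving J·Δ = −F gives Δ = (-1.026, -0.896).
Then the next iterate is (u, v)₁ = (1.974, 2.104).
Re-evaluating at (1.974, 2.104): F = (44.60208, 1.97197), so ‖F‖₂ = 44.646.

44.646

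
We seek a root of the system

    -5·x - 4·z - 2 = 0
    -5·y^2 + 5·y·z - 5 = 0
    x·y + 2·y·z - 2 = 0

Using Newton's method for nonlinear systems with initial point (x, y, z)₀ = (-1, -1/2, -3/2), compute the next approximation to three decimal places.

At (-1, -1/2, -3/2): F = (9.000, -2.500, 0.000).
Jacobian J = [[-5, 0, -4], [0, -10·y + 5·z, 5·y], [y, x + 2·z, 2·y]].
At the point, J = [[-5.000, 0.000, -4.000], [0.000, -2.500, -2.500], [-0.500, -4.000, -1.000]] (det J = 42.500).
Solving J·Δ = −F gives Δ = (2.529, -0.088, -0.912).
Then the next iterate is (x, y, z)₁ = (1.529, -0.588, -2.412).

(1.529, -0.588, -2.412)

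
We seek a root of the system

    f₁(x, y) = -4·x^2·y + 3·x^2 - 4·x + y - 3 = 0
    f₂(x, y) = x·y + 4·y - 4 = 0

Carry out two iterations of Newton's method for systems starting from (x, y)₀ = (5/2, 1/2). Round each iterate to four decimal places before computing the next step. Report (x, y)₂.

At (5/2, 1/2): F = (-6.2500, -0.7500).
Jacobian J = [[-8·x·y + 6·x - 4, -4·x^2 + 1], [y, x + 4]].
At the point, J = [[1.0000, -24.0000], [0.5000, 6.5000]] (det J = 18.5000).
Solving J·Δ = −F gives Δ = (3.1689, -0.1284).
Then the next iterate is (x, y)₁ = (5.6689, 0.3716).
Round to (5.6689, 0.3716) and repeat: F = (23.337696, -0.407037), J = [[13.160894, -127.545709], [0.3716, 9.6689]].
Δ = (-0.9948, 0.0803), so (x, y)₂ = (4.6741, 0.4519).

(4.6741, 0.4519)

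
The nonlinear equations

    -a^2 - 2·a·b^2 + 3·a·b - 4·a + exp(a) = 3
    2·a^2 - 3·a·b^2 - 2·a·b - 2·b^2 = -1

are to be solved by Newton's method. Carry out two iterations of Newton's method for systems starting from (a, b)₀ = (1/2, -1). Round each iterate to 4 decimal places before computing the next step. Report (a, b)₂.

(-0.3205, -0.7686)

At (1/2, -1): F = (-6.101279, -1.0000).
Jacobian J = [[-2·a - 2·b^2 + 3·b + exp(a) - 4, -4·a·b + 3·a], [4·a - 3·b^2 - 2·b, -6·a·b - 2·a - 4·b]].
At the point, J = [[-8.351279, 3.5000], [1.0000, 6.0000]] (det J = -53.607672).
Solving J·Δ = −F gives Δ = (-0.6176, 0.2696).
Then the next iterate is (a, b)₁ = (-0.1176, -0.7304).
Round to (-0.1176, -0.7304) and repeat: F = (-1.271218, -0.022886), J = [[-6.133917, -0.696380], [-0.610052, 2.641430]].
Δ = (-0.2029, -0.0382), so (a, b)₂ = (-0.3205, -0.7686).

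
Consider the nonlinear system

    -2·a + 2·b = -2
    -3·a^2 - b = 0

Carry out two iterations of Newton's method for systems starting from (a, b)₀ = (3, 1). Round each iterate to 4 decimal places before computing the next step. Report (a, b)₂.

(0.7636, -0.2364)

At (3, 1): F = (-2.0000, -28.0000).
Jacobian J = [[-2, 2], [-6·a, -1]].
At the point, J = [[-2.0000, 2.0000], [-18.0000, -1.0000]] (det J = 38.0000).
Solving J·Δ = −F gives Δ = (-1.5263, -0.5263).
Then the next iterate is (a, b)₁ = (1.4737, 0.4737).
Round to (1.4737, 0.4737) and repeat: F = (0.0000, -6.989075), J = [[-2.0000, 2.0000], [-8.8422, -1.0000]].
Δ = (-0.7101, -0.7101), so (a, b)₂ = (0.7636, -0.2364).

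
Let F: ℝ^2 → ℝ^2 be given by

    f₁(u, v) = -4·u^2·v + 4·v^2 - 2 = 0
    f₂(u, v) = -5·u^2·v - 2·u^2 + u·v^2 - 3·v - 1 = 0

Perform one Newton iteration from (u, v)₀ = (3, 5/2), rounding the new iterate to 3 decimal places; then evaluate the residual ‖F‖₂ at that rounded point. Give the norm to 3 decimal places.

9.924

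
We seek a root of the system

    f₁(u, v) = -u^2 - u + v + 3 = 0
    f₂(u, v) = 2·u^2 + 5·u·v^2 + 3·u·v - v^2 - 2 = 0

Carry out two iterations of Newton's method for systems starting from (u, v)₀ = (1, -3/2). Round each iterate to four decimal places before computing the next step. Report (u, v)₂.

(1.1111, -0.6667)

At (1, -3/2): F = (-0.5000, 4.5000).
Jacobian J = [[-2·u - 1, 1], [4·u + 5·v^2 + 3·v, 10·u·v + 3·u - 2·v]].
At the point, J = [[-3.0000, 1.0000], [10.7500, -9.0000]] (det J = 16.2500).
Solving J·Δ = −F gives Δ = (0.0000, 0.5000).
Then the next iterate is (u, v)₁ = (1.0000, -1.0000).
Round to (1.0000, -1.0000) and repeat: F = (0.0000, 1.0000), J = [[-3.0000, 1.0000], [6.0000, -5.0000]].
Δ = (0.1111, 0.3333), so (u, v)₂ = (1.1111, -0.6667).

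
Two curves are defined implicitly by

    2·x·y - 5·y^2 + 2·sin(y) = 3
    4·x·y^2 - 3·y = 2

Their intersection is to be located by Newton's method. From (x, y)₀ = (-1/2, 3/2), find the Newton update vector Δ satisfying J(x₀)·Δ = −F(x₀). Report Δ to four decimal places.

(0.4377, -0.7846)

At (-1/2, 3/2): F = (-13.755010, -11.0000).
Jacobian J = [[2·y, 2·x - 10·y + 2·cos(y)], [4·y^2, 8·x·y - 3]].
At the point, J = [[3.0000, -15.858526], [9.0000, -9.0000]] (det J = 115.726730).
Solving J·Δ = −F gives Δ = (0.4377, -0.7846).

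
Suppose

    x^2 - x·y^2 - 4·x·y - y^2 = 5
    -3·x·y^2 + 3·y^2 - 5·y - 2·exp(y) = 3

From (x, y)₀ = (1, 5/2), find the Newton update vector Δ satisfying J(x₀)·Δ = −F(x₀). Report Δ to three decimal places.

At (1, 5/2): F = (-26.500, -39.86499).
Jacobian J = [[2·x - y^2 - 4·y, -2·x·y - 4·x - 2·y], [-3·y^2, -6·x·y + 6·y - 2·exp(y) - 5]].
At the point, J = [[-14.250, -14.000], [-18.750, -29.36499]] (det J = 155.95108).
Solving J·Δ = −F gives Δ = (-1.411, -0.457).

(-1.411, -0.457)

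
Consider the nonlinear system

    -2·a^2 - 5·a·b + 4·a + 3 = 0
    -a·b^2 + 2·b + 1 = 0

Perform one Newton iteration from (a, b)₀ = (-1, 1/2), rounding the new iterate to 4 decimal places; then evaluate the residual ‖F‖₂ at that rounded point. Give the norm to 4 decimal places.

1.5779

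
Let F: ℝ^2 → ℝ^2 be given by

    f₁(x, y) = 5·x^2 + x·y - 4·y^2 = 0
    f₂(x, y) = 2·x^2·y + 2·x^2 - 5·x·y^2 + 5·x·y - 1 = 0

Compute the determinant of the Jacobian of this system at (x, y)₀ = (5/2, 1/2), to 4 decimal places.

343.1250

J = [[10·x + y, x - 8·y], [4·x·y + 4·x - 5·y^2 + 5·y, 2·x^2 - 10·x·y + 5·x]].
At the point, J = [[25.5000, -1.5000], [16.2500, 12.5000]].
det J = 343.1250.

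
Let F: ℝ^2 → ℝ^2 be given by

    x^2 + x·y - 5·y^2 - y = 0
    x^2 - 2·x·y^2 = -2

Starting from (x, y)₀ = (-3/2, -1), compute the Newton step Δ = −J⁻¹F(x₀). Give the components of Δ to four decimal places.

At (-3/2, -1): F = (-0.2500, 7.2500).
Jacobian J = [[2·x + y, x - 10·y - 1], [2·x - 2·y^2, -4·x·y]].
At the point, J = [[-4.0000, 7.5000], [-5.0000, -6.0000]] (det J = 61.5000).
Solving J·Δ = −F gives Δ = (0.8598, 0.4919).

(0.8598, 0.4919)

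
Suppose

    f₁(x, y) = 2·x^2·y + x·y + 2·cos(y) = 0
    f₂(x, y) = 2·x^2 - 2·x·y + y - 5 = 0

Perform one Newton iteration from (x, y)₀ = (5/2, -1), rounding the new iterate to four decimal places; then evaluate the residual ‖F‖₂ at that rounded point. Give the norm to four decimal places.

4.1540

At (5/2, -1): F = (-13.919395, 11.5000).
Jacobian J = [[4·x·y + y, 2·x^2 + x - 2·sin(y)], [4·x - 2·y, -2·x + 1]].
At the point, J = [[-11.0000, 16.682942], [12.0000, -4.0000]] (det J = -156.195304).
Solving J·Δ = −F gives Δ = (-0.8718, 0.2595).
Then the next iterate is (x, y)₁ = (1.6282, -0.7405).
Re-evaluating at (1.6282, -0.7405): F = (-3.655603, 1.972935), so ‖F‖₂ = 4.1540.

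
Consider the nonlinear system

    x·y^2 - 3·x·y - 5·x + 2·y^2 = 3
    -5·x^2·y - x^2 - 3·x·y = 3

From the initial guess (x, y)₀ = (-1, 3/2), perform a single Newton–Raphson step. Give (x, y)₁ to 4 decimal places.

At (-1, 3/2): F = (8.7500, -7.0000).
Jacobian J = [[y^2 - 3·y - 5, 2·x·y - 3·x + 4·y], [-10·x·y - 2·x - 3·y, -5·x^2 - 3·x]].
At the point, J = [[-7.2500, 6.0000], [12.5000, -2.0000]] (det J = -60.5000).
Solving J·Δ = −F gives Δ = (0.4050, -0.9690).
Then the next iterate is (x, y)₁ = (-0.5950, 0.5310).

(-0.5950, 0.5310)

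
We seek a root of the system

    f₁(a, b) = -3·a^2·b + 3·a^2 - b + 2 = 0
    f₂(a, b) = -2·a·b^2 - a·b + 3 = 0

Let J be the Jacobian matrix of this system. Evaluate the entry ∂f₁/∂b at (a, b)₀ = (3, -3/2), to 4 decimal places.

∂f₁/∂b = -3·a^2 - 1.
At (3, -3/2) this is -28.0000.

-28.0000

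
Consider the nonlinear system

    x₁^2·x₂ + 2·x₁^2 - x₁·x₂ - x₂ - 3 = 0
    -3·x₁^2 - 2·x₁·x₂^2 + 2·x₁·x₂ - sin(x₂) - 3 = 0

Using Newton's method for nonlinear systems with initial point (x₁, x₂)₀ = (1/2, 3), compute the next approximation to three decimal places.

(0.974, -1.241)

At (1/2, 3): F = (-6.250, -9.89112).
Jacobian J = [[2·x₁·x₂ + 4·x₁ - x₂, x₁^2 - x₁ - 1], [-6·x₁ - 2·x₂^2 + 2·x₂, -4·x₁·x₂ + 2·x₁ - cos(x₂)]].
At the point, J = [[2.000, -1.250], [-15.000, -4.01001]] (det J = -26.77002).
Solving J·Δ = −F gives Δ = (0.474, -4.241).
Then the next iterate is (x₁, x₂)₁ = (0.974, -1.241).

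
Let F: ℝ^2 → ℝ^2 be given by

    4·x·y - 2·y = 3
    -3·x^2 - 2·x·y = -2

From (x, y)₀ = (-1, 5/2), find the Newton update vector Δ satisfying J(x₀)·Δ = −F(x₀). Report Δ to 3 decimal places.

(0.462, -2.231)

At (-1, 5/2): F = (-18.000, 4.000).
Jacobian J = [[4·y, 4·x - 2], [-6·x - 2·y, -2·x]].
At the point, J = [[10.000, -6.000], [1.000, 2.000]] (det J = 26.000).
Solving J·Δ = −F gives Δ = (0.462, -2.231).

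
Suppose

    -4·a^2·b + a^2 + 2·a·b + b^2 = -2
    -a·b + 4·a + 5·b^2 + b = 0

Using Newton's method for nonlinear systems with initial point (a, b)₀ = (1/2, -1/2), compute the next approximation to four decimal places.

(-1.3333, -1.6667)

At (1/2, -1/2): F = (2.5000, 3.0000).
Jacobian J = [[-8·a·b + 2·a + 2·b, -4·a^2 + 2·a + 2·b], [-b + 4, -a + 10·b + 1]].
At the point, J = [[2.0000, -1.0000], [4.5000, -4.5000]] (det J = -4.5000).
Solving J·Δ = −F gives Δ = (-1.8333, -1.1667).
Then the next iterate is (a, b)₁ = (-1.3333, -1.6667).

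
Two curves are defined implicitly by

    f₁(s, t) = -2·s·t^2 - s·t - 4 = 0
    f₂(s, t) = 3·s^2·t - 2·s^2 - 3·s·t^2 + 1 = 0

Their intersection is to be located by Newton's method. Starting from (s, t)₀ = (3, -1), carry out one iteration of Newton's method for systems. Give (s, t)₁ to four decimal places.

(2.3571, -0.2937)

At (3, -1): F = (-7.0000, -53.0000).
Jacobian J = [[-2·t^2 - t, -4·s·t - s], [6·s·t - 4·s - 3·t^2, 3·s^2 - 6·s·t]].
At the point, J = [[-1.0000, 9.0000], [-33.0000, 45.0000]] (det J = 252.0000).
Solving J·Δ = −F gives Δ = (-0.6429, 0.7063).
Then the next iterate is (s, t)₁ = (2.3571, -0.2937).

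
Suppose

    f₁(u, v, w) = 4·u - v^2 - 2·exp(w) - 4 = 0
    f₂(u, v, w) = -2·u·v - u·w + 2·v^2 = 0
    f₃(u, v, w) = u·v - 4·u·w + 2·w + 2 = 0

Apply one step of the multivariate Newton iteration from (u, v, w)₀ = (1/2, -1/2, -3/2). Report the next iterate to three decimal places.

(0.057, 0.871, -8.439)

At (1/2, -1/2, -3/2): F = (-2.69626, 1.750, 1.750).
Jacobian J = [[4, -2·v, -2·exp(w)], [-2·v - w, -2·u + 4·v, -u], [v - 4·w, u, -4·u + 2]].
At the point, J = [[4.000, 1.000, -0.44626], [2.500, -3.000, -0.500], [5.500, 0.500, 0.000]] (det J = -9.67112).
Solving J·Δ = −F gives Δ = (-0.443, 1.371, -6.939).
Then the next iterate is (u, v, w)₁ = (0.057, 0.871, -8.439).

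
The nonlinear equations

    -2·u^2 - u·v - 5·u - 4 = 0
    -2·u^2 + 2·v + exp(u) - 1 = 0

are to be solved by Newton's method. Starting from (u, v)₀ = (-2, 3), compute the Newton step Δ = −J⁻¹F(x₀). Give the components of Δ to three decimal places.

At (-2, 3): F = (4.000, -2.86466).
Jacobian J = [[-4·u - v - 5, -u], [-4·u + exp(u), 2]].
At the point, J = [[0.000, 2.000], [8.13534, 2.000]] (det J = -16.27067).
Solving J·Δ = −F gives Δ = (0.844, -2.000).

(0.844, -2.000)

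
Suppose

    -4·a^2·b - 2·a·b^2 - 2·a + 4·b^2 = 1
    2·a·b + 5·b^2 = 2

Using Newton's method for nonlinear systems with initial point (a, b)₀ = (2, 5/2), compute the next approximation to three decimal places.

(1.549, 1.224)

At (2, 5/2): F = (-45.000, 39.250).
Jacobian J = [[-8·a·b - 2·b^2 - 2, -4·a^2 - 4·a·b + 8·b], [2·b, 2·a + 10·b]].
At the point, J = [[-54.500, -16.000], [5.000, 29.000]] (det J = -1500.500).
Solving J·Δ = −F gives Δ = (-0.451, -1.276).
Then the next iterate is (a, b)₁ = (1.549, 1.224).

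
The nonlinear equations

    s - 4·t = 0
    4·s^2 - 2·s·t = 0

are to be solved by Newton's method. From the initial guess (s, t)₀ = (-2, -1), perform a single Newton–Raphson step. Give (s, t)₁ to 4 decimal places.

At (-2, -1): F = (2.0000, 12.0000).
Jacobian J = [[1, -4], [8·s - 2·t, -2·s]].
At the point, J = [[1.0000, -4.0000], [-14.0000, 4.0000]] (det J = -52.0000).
Solving J·Δ = −F gives Δ = (1.0769, 0.7692).
Then the next iterate is (s, t)₁ = (-0.9231, -0.2308).

(-0.9231, -0.2308)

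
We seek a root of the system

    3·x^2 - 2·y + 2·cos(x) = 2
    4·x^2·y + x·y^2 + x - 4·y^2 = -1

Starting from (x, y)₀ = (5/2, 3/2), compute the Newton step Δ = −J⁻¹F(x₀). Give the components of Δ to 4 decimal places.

(-0.9279, -0.3303)

At (5/2, 3/2): F = (12.147713, 37.6250).
Jacobian J = [[6·x - 2·sin(x), -2], [8·x·y + y^2 + 1, 4·x^2 + 2·x·y - 8·y]].
At the point, J = [[13.803056, -2.0000], [33.2500, 20.5000]] (det J = 349.462642).
Solving J·Δ = −F gives Δ = (-0.9279, -0.3303).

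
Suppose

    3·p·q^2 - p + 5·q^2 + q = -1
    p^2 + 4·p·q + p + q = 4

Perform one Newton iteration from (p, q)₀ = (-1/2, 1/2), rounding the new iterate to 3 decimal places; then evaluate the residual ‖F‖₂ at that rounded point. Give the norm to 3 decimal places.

0.634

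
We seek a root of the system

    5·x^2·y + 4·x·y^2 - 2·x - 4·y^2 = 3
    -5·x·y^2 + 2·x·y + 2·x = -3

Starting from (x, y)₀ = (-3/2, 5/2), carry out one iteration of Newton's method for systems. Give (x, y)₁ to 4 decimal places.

(-1.2640, 1.5246)

At (-3/2, 5/2): F = (-34.3750, 39.3750).
Jacobian J = [[10·x·y + 4·y^2 - 2, 5·x^2 + 8·x·y - 8·y], [-5·y^2 + 2·y + 2, -10·x·y + 2·x]].
At the point, J = [[-14.5000, -38.7500], [-24.2500, 34.5000]] (det J = -1439.9375).
Solving J·Δ = −F gives Δ = (0.2360, -0.9754).
Then the next iterate is (x, y)₁ = (-1.2640, 1.5246).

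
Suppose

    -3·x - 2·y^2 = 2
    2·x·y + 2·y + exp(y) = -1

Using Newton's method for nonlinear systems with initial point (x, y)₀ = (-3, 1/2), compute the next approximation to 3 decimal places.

(-1.455, 1.433)

At (-3, 1/2): F = (6.500, 0.64872).
Jacobian J = [[-3, -4·y], [2·y, 2·x + exp(y) + 2]].
At the point, J = [[-3.000, -2.000], [1.000, -2.35128]] (det J = 9.05384).
Solving J·Δ = −F gives Δ = (1.545, 0.933).
Then the next iterate is (x, y)₁ = (-1.455, 1.433).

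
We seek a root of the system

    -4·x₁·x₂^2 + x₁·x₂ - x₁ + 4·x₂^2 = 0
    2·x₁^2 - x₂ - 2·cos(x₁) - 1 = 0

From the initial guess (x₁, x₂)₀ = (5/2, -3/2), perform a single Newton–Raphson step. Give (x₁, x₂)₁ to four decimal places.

At (5/2, -3/2): F = (-19.7500, 14.602287).
Jacobian J = [[-4·x₂^2 + x₂ - 1, -8·x₁·x₂ + x₁ + 8·x₂], [4·x₁ + 2·sin(x₁), -1]].
At the point, J = [[-11.5000, 20.5000], [11.196944, -1.0000]] (det J = -218.037358).
Solving J·Δ = −F gives Δ = (-1.2823, 0.2441).
Then the next iterate is (x₁, x₂)₁ = (1.2177, -1.2559).

(1.2177, -1.2559)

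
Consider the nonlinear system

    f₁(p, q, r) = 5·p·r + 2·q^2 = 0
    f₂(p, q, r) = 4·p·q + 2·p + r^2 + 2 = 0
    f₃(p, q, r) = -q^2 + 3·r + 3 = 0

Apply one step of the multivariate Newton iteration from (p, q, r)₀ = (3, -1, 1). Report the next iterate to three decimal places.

(9.868, 0.882, -1.921)

At (3, -1, 1): F = (17.000, -3.000, 5.000).
Jacobian J = [[5·r, 4·q, 5·p], [4·q + 2, 4·p, 2·r], [0, -2·q, 3]].
At the point, J = [[5.000, -4.000, 15.000], [-2.000, 12.000, 2.000], [0.000, 2.000, 3.000]] (det J = 76.000).
Solving J·Δ = −F gives Δ = (6.868, 1.882, -2.921).
Then the next iterate is (p, q, r)₁ = (9.868, 0.882, -1.921).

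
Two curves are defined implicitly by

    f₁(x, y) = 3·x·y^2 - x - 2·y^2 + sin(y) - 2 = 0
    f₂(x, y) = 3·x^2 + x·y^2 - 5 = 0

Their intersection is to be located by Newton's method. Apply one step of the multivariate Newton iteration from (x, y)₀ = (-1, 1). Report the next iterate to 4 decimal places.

(-1.3521, 0.3802)

At (-1, 1): F = (-5.158529, -3.0000).
Jacobian J = [[3·y^2 - 1, 6·x·y - 4·y + cos(y)], [6·x + y^2, 2·x·y]].
At the point, J = [[2.0000, -9.459698], [-5.0000, -2.0000]] (det J = -51.298488).
Solving J·Δ = −F gives Δ = (-0.3521, -0.6198).
Then the next iterate is (x, y)₁ = (-1.3521, 0.3802).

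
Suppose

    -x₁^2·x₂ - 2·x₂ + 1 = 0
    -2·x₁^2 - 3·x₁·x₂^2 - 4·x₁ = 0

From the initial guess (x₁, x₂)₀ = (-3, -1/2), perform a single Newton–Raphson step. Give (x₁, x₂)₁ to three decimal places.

At (-3, -1/2): F = (6.500, -3.750).
Jacobian J = [[-2·x₁·x₂, -x₁^2 - 2], [-4·x₁ - 3·x₂^2 - 4, -6·x₁·x₂]].
At the point, J = [[-3.000, -11.000], [7.250, -9.000]] (det J = 106.750).
Solving J·Δ = −F gives Δ = (0.934, 0.336).
Then the next iterate is (x₁, x₂)₁ = (-2.066, -0.164).

(-2.066, -0.164)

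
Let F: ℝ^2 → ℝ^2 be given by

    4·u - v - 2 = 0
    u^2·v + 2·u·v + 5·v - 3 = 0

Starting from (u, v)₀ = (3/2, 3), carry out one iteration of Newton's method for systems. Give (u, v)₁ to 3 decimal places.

At (3/2, 3): F = (1.000, 27.750).
Jacobian J = [[4, -1], [2·u·v + 2·v, u^2 + 2·u + 5]].
At the point, J = [[4.000, -1.000], [15.000, 10.250]] (det J = 56.000).
Solving J·Δ = −F gives Δ = (-0.679, -1.714).
Then the next iterate is (u, v)₁ = (0.821, 1.286).

(0.821, 1.286)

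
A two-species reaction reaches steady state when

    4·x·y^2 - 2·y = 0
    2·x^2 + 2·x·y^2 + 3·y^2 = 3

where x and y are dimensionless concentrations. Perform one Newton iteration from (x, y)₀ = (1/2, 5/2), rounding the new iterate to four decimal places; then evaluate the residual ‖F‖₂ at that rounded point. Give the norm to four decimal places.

At (1/2, 5/2): F = (7.5000, 22.5000).
Jacobian J = [[4·y^2, 8·x·y - 2], [4·x + 2·y^2, 4·x·y + 6·y]].
At the point, J = [[25.0000, 8.0000], [14.5000, 20.0000]] (det J = 384.0000).
Solving J·Δ = −F gives Δ = (0.0781, -1.1816).
Then the next iterate is (x, y)₁ = (0.5781, 1.3184).
Re-evaluating at (0.5781, 1.3184): F = (1.382564, 4.892617), so ‖F‖₂ = 5.0842.

5.0842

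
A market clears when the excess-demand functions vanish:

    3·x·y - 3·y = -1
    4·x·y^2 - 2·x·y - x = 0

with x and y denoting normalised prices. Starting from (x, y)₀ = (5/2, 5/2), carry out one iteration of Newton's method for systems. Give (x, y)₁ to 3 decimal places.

At (5/2, 5/2): F = (12.250, 47.500).
Jacobian J = [[3·y, 3·x - 3], [4·y^2 - 2·y - 1, 8·x·y - 2·x]].
At the point, J = [[7.500, 4.500], [19.000, 45.000]] (det J = 252.000).
Solving J·Δ = −F gives Δ = (-1.339, -0.490).
Then the next iterate is (x, y)₁ = (1.161, 2.010).

(1.161, 2.010)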